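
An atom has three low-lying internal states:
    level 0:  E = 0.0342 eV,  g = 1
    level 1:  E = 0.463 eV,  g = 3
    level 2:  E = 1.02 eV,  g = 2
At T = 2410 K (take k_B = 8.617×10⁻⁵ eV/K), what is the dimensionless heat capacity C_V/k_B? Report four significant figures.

1.055

k_BT = 8.617×10⁻⁵ × 2410 K = 0.207670 eV.
Eᵢ/kT = 0.164684, 2.22950, 4.91164.
Z = Σ gᵢe^(−Eᵢ/kT) = 1·e^(−0.164684) + 3·e^(−2.22950) + 2·e^(−4.91164) = 0.848162 + 0.322747 + 0.0147208 = 1.18563.
⟨E⟩ = 0.163166 eV, ⟨E²⟩ = 0.0721089 eV².
C_V/k_B = (⟨E²⟩ − ⟨E⟩²)/(kT)² = (0.0721089 − 0.0266231)/0.0431268 = 1.055.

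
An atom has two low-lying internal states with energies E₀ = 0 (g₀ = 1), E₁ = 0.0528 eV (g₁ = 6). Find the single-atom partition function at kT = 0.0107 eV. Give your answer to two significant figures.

Z = 1.0

Eᵢ/kT = 0, 4.935.
Z = Σ gᵢe^(−Eᵢ/kT) = 1·e^(−0) + 6·e^(−4.935) = 1.000 + 0.04314 = 1.043.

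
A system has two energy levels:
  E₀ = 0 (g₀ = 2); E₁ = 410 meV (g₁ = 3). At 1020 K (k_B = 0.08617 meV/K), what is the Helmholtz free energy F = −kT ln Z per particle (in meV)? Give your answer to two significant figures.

-62 meV

k_BT = 0.08617 × 1020 K = 87.89 meV.
Eᵢ/kT = 0, 4.665.
Z = Σ gᵢe^(−Eᵢ/kT) = 2·e^(−0) + 3·e^(−4.665) = 2.000 + 0.02826 = 2.028.
F = −kT ln Z = −87.89 × ln(2.028) = −87.89 × 0.7071 = -62 meV.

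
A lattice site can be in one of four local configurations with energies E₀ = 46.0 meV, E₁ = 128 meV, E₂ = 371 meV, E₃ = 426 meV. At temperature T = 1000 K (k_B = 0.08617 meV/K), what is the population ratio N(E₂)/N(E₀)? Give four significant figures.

k_BT = 0.08617 × 1000 K = 86.1700 meV.
n₂/n₀ = exp[−(E₂−E₀)/kT] = exp(−(325.0 meV)/(86.1700 meV)) = exp(-3.77161) = 0.02301.

0.02301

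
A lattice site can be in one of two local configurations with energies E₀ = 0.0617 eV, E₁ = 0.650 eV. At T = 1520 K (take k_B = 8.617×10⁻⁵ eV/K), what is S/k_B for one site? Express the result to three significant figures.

k_BT = 8.617×10⁻⁵ × 1520 K = 0.13098 eV.
Eᵢ/kT = 0.47106, 4.9626.
Z = Σ e^(−Eᵢ/kT) = e^(−0.47106) + e^(−4.9626) = 0.62434 + 0.0069947 = 0.63133.
⟨E⟩ = Σ EᵢPᵢ = 0.068218 eV.
S/k_B = ln Z + ⟨E⟩/kT = ln(0.63133) + 0.068218/0.13098 = -0.45993 + 0.52083 = 0.0609.

0.0609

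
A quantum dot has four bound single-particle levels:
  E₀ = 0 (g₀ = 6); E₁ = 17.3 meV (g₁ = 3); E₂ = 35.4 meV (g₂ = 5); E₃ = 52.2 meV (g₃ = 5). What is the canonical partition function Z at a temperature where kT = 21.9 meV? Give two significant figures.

Eᵢ/kT = 0, 0.7900, 1.616, 2.384.
Z = Σ gᵢe^(−Eᵢ/kT) = 6·e^(−0) + 3·e^(−0.7900) + 5·e^(−1.616) + 5·e^(−2.384) = 6.000 + 1.362 + 0.9935 + 0.4609 = 8.816.

Z = 8.8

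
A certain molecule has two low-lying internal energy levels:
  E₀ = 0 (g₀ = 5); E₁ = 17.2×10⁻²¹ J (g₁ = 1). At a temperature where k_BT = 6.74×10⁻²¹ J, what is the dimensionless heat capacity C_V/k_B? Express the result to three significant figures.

Eᵢ/kT = 0, 2.5519.
Z = Σ gᵢe^(−Eᵢ/kT) = 5·e^(−0) + 1·e^(−2.5519) = 5.0000 + 0.077933 = 5.0779.
⟨E⟩ = 0.26398, ⟨E²⟩ = 4.5404.
C_V/k_B = (⟨E²⟩ − ⟨E⟩²)/(kT)² = (4.5404 − 0.069685)/45.428 = 0.0984.

0.0984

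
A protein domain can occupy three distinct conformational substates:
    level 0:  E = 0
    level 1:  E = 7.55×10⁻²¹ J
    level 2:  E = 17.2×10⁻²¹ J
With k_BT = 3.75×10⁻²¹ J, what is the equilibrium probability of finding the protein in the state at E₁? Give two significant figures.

0.12

Eᵢ/kT = 0, 2.013, 4.587.
Z = Σ e^(−Eᵢ/kT) = e^(−0) + e^(−2.013) + e^(−4.587) = 1.000 + 0.1336 + 0.01018 = 1.144.
P₁ = e^(−E₁/kT) / Z = 0.1336/1.144 = 0.12.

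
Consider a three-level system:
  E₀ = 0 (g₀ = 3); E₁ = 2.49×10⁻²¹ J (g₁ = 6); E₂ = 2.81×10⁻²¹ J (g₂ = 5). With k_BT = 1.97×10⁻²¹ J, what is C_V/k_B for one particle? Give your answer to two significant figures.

0.45

Eᵢ/kT = 0, 1.264, 1.426.
Z = Σ gᵢe^(−Eᵢ/kT) = 3·e^(−0) + 6·e^(−1.264) + 5·e^(−1.426) = 3.000 + 1.695 + 1.201 = 5.896.
⟨E⟩ = 1.288, ⟨E²⟩ = 3.391.
C_V/k_B = (⟨E²⟩ − ⟨E⟩²)/(kT)² = (3.391 − 1.659)/3.881 = 0.45.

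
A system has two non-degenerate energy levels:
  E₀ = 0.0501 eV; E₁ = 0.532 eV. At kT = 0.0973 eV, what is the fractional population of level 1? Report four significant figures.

0.007015

Eᵢ/kT = 0.514902, 5.46763.
Z = Σ e^(−Eᵢ/kT) = e^(−0.514902) + e^(−5.46763) = 0.597559 + 0.00422122 = 0.601780.
P₁ = e^(−E₁/kT) / Z = 0.00422122/0.601780 = 0.007015.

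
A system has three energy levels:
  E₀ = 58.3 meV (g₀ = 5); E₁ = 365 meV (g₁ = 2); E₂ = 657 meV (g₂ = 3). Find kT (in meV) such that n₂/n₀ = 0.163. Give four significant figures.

n₂/n₀ = (g₂/g₀) exp[−(E₂−E₀)/kT] = 0.163.
⇒ (E₂−E₀)/kT = ln((3/5)/0.163) = ln(3.68098) = 1.30318.
kT = 598.7 meV / 1.30318 = 459.4 meV.

459.4 meV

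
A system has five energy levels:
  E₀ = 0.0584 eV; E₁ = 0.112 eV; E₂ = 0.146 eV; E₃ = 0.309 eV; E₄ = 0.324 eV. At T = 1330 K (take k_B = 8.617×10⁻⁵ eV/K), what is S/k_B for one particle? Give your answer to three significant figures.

1.32

k_BT = 8.617×10⁻⁵ × 1330 K = 0.11461 eV.
Eᵢ/kT = 0.50955, 0.97723, 1.2739, 2.6961, 2.8270.
Z = Σ e^(−Eᵢ/kT) = e^(−0.50955) + e^(−0.97723) + e^(−1.2739) + e^(−2.6961) + e^(−2.8270) = 0.60077 + 0.37635 + 0.27974 + 0.067468 + 0.059190 = 1.3835.
⟨E⟩ = Σ EᵢPᵢ = 0.11428 eV.
S/k_B = ln Z + ⟨E⟩/kT = ln(1.3835) + 0.11428/0.11461 = 0.32462 + 0.99712 = 1.32.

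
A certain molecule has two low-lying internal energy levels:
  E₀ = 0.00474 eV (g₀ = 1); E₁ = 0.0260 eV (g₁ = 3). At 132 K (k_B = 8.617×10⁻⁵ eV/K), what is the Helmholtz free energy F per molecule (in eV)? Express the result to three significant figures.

0.000414 eV

k_BT = 8.617×10⁻⁵ × 132 K = 0.011374 eV.
Eᵢ/kT = 0.41674, 2.2859.
Z = Σ gᵢe^(−Eᵢ/kT) = 1·e^(−0.41674) + 3·e^(−2.2859) = 0.65919 + 0.30505 = 0.96424.
F = −kT ln Z = −0.011374 × ln(0.96424) = −0.011374 × -0.036415 = 0.000414 eV.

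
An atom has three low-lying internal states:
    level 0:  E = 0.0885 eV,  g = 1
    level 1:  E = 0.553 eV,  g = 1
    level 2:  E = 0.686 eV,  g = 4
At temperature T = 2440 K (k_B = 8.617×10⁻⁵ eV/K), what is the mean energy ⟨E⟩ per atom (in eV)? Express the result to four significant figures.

k_BT = 8.617×10⁻⁵ × 2440 K = 0.210255 eV.
Eᵢ/kT = 0.420917, 2.63014, 3.26270.
Z = Σ gᵢe^(−Eᵢ/kT) = 1·e^(−0.420917) + 1·e^(−2.63014) + 4·e^(−3.26270) = 0.656445 + 0.0720684 + 0.153140 = 0.881653.
⟨E⟩ = Σ Eᵢ gᵢe^(−Eᵢ/kT) / Z = (0.0885·0.656445 + 0.553·0.0720684 + 0.686·0.153140) / 0.881653 = 0.2303 eV.

0.2303 eV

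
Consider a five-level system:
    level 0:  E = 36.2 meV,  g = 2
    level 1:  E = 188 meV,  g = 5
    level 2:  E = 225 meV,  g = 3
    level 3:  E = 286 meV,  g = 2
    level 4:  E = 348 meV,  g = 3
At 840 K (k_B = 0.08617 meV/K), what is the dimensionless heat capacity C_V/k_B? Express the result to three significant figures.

k_BT = 0.08617 × 840 K = 72.383 meV.
Eᵢ/kT = 0.50012, 2.5973, 3.1085, 3.9512, 4.8078.
Z = Σ gᵢe^(−Eᵢ/kT) = 2·e^(−0.50012) + 5·e^(−2.5973) + 3·e^(−3.1085) + 2·e^(−3.9512) + 3·e^(−4.8078) = 1.2129 + 0.37237 + 0.13400 + 0.038463 + 0.024497 = 1.7822.
⟨E⟩ = 91.790 meV, ⟨E²⟩ = 15513 meV².
C_V/k_B = (⟨E²⟩ − ⟨E⟩²)/(kT)² = (15513 − 8425.4)/5239.3 = 1.35.

1.35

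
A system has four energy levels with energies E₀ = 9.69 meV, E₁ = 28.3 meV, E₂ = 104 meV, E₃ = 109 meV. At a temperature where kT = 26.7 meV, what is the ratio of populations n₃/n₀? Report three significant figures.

0.0242

n₃/n₀ = exp[−(E₃−E₀)/kT] = exp(−(99.31 meV)/(26.7 meV)) = exp(-3.7195) = 0.0242.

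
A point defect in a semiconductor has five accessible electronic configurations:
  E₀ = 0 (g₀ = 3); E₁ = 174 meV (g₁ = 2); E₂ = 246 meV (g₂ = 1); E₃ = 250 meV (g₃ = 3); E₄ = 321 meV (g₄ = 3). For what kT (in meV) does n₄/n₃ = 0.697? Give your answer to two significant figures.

200 meV

n₄/n₃ = (g₄/g₃) exp[−(E₄−E₃)/kT] = 0.697.
⇒ (E₄−E₃)/kT = ln((3/3)/0.697) = ln(1.435) = 0.3612.
kT = 71 meV / 0.3612 = 200 meV.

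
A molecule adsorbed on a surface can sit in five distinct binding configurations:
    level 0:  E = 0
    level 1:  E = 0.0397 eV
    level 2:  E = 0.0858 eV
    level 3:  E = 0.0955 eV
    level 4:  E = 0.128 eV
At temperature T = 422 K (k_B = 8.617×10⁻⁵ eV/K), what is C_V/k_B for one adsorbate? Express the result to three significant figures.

0.837

k_BT = 8.617×10⁻⁵ × 422 K = 0.036364 eV.
Eᵢ/kT = 0, 1.0917, 2.3595, 2.6262, 3.5200.
Z = Σ e^(−Eᵢ/kT) = e^(−0) + e^(−1.0917) + e^(−2.3595) + e^(−2.6262) + e^(−3.5200) = 1.0000 + 0.33565 + 0.094467 + 0.072353 + 0.029599 = 1.5321.
⟨E⟩ = 0.020971 eV, ⟨E²⟩ = 0.0015464 eV².
C_V/k_B = (⟨E²⟩ − ⟨E⟩²)/(kT)² = (0.0015464 − 0.00043978)/0.0013223 = 0.837.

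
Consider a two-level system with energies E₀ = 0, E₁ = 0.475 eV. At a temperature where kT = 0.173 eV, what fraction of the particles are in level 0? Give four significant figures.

0.9397

Eᵢ/kT = 0, 2.74566.
Z = Σ e^(−Eᵢ/kT) = e^(−0) + e^(−2.74566) = 1.00000 + 0.0642059 = 1.06421.
P₀ = e^(−E₀/kT) / Z = 1.00000/1.06421 = 0.9397.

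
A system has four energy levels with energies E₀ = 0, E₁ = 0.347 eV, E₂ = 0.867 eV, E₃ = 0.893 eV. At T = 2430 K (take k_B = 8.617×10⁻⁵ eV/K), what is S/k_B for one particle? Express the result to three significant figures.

0.561

k_BT = 8.617×10⁻⁵ × 2430 K = 0.20939 eV.
Eᵢ/kT = 0, 1.6572, 4.1406, 4.2648.
Z = Σ e^(−Eᵢ/kT) = e^(−0) + e^(−1.6572) + e^(−4.1406) + e^(−4.2648) = 1.0000 + 0.19067 + 0.015913 + 0.014055 = 1.2206.
⟨E⟩ = Σ EᵢPᵢ = 0.075791 eV.
S/k_B = ln Z + ⟨E⟩/kT = ln(1.2206) + 0.075791/0.20939 = 0.19934 + 0.36196 = 0.561.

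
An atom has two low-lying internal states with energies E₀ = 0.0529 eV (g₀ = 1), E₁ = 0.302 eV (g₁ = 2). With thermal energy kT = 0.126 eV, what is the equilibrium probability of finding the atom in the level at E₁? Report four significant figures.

0.2169

Eᵢ/kT = 0.419841, 2.39683.
Z = Σ gᵢe^(−Eᵢ/kT) = 1·e^(−0.419841) + 2·e^(−2.39683) = 0.657151 + 0.182012 = 0.839163.
P₁ = g₁ e^(−E₁/kT) / Z = 0.182012/0.839163 = 0.2169.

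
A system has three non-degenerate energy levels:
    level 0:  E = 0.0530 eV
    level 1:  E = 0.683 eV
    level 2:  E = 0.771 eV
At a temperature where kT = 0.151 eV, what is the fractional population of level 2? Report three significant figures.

Eᵢ/kT = 0.35099, 4.5232, 5.1060.
Z = Σ e^(−Eᵢ/kT) = e^(−0.35099) + e^(−4.5232) + e^(−5.1060) = 0.70399 + 0.010854 + 0.0060603 = 0.72090.
P₂ = e^(−E₂/kT) / Z = 0.0060603/0.72090 = 0.00841.

0.00841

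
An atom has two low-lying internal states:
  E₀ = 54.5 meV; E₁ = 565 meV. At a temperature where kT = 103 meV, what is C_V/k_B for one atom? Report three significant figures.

Eᵢ/kT = 0.52913, 5.4854.
Z = Σ e^(−Eᵢ/kT) = e^(−0.52913) + e^(−5.4854) = 0.58912 + 0.0041469 = 0.59327.
⟨E⟩ = 58.068 meV, ⟨E²⟩ = 5180.8 meV².
C_V/k_B = (⟨E²⟩ − ⟨E⟩²)/(kT)² = (5180.8 − 3371.9)/10609 = 0.171.

0.171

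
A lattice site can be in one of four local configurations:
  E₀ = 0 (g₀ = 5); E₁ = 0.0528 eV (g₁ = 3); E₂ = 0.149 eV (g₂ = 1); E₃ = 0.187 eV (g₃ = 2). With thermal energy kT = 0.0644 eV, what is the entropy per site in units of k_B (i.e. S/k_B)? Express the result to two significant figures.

2.1

Eᵢ/kT = 0, 0.8199, 2.314, 2.904.
Z = Σ gᵢe^(−Eᵢ/kT) = 5·e^(−0) + 3·e^(−0.8199) + 1·e^(−2.314) + 2·e^(−2.904) = 5.000 + 1.321 + 0.09886 + 0.1096 = 6.529.
⟨E⟩ = Σ EᵢPᵢ = 0.01608 eV.
S/k_B = ln Z + ⟨E⟩/kT = ln(6.529) + 0.01608/0.0644 = 1.876 + 0.2497 = 2.1.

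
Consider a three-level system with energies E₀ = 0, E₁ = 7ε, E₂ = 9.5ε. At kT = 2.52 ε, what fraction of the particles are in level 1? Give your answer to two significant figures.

Eᵢ/kT = 0, 2.778, 3.770.
Z = Σ e^(−Eᵢ/kT) = e^(−0) + e^(−2.778) + e^(−3.770) = 1.000 + 0.06216 + 0.02305 = 1.085.
P₁ = e^(−E₁/kT) / Z = 0.06216/1.085 = 0.057.

0.057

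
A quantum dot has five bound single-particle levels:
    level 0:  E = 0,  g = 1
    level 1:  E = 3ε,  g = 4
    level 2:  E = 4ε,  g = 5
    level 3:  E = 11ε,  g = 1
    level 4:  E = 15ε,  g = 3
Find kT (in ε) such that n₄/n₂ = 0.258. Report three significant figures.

n₄/n₂ = (g₄/g₂) exp[−(E₄−E₂)/kT] = 0.258.
⇒ (E₄−E₂)/kT = ln((3/5)/0.258) = ln(2.3256) = 0.84398.
kT = 11ε / 0.84398 = 13.0 ε.

13.0 ε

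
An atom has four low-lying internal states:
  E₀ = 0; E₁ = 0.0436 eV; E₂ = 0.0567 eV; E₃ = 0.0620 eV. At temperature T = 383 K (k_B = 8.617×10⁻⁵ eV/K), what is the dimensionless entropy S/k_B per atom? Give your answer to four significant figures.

k_BT = 8.617×10⁻⁵ × 383 K = 0.0330031 eV.
Eᵢ/kT = 0, 1.32109, 1.71802, 1.87861.
Z = Σ e^(−Eᵢ/kT) = e^(−0) + e^(−1.32109) + e^(−1.71802) + e^(−1.87861) = 1.00000 + 0.266844 + 0.179421 + 0.152802 = 1.59907.
⟨E⟩ = Σ EᵢPᵢ = 0.0195622 eV.
S/k_B = ln Z + ⟨E⟩/kT = ln(1.59907) + 0.0195622/0.0330031 = 0.469422 + 0.592738 = 1.062.

1.062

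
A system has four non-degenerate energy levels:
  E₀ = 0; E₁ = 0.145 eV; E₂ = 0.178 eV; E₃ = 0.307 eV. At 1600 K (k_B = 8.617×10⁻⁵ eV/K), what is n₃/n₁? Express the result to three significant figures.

0.309

k_BT = 8.617×10⁻⁵ × 1600 K = 0.13787 eV.
n₃/n₁ = exp[−(E₃−E₁)/kT] = exp(−(0.162 eV)/(0.13787 eV)) = exp(-1.1750) = 0.309.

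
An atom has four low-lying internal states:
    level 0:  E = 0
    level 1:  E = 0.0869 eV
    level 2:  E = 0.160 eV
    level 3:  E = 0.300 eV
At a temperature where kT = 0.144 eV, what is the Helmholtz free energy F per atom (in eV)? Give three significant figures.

Eᵢ/kT = 0, 0.60347, 1.1111, 2.0833.
Z = Σ e^(−Eᵢ/kT) = e^(−0) + e^(−0.60347) + e^(−1.1111) + e^(−2.0833) = 1.0000 + 0.54691 + 0.32920 + 0.12452 = 2.0006.
F = −kT ln Z = −0.144 × ln(2.0006) = −0.144 × 0.69345 = -0.0999 eV.

-0.0999 eV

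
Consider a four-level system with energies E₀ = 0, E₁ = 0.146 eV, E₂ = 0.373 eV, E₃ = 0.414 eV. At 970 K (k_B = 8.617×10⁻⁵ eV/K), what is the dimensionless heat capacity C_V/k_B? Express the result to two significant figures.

0.68

k_BT = 8.617×10⁻⁵ × 970 K = 0.08358 eV.
Eᵢ/kT = 0, 1.747, 4.463, 4.953.
Z = Σ e^(−Eᵢ/kT) = e^(−0) + e^(−1.747) + e^(−4.463) + e^(−4.953) = 1.000 + 0.1743 + 0.01153 + 0.007062 = 1.193.
⟨E⟩ = 0.02739 eV, ⟨E²⟩ = 0.005474 eV².
C_V/k_B = (⟨E²⟩ − ⟨E⟩²)/(kT)² = (0.005474 − 0.0007502)/0.006986 = 0.68.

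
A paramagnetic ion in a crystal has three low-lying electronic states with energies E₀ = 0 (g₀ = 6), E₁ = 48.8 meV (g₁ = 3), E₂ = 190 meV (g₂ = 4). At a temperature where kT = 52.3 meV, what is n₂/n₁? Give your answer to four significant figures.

0.08962

n₂/n₁ = (g₂/g₁) exp[−(E₂−E₁)/kT] = (4/3) × exp(−(141.2 meV)/(52.3 meV)) = (4/3) × exp(-2.69981) = 0.08962.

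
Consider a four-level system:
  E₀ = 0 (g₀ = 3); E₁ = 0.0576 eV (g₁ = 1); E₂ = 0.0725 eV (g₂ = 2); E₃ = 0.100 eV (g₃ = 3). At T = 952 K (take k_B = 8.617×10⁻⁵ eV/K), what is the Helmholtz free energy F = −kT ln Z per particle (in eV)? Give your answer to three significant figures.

k_BT = 8.617×10⁻⁵ × 952 K = 0.082034 eV.
Eᵢ/kT = 0, 0.70215, 0.88378, 1.2190.
Z = Σ gᵢe^(−Eᵢ/kT) = 3·e^(−0) + 1·e^(−0.70215) + 2·e^(−0.88378) + 3·e^(−1.2190) = 3.0000 + 0.49552 + 0.82644 + 0.88658 = 5.2085.
F = −kT ln Z = −0.082034 × ln(5.2085) = −0.082034 × 1.6503 = -0.135 eV.

-0.135 eV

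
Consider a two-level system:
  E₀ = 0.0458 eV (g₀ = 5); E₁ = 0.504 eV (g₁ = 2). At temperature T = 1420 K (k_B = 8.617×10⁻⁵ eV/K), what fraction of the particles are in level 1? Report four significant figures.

0.009369

k_BT = 8.617×10⁻⁵ × 1420 K = 0.122361 eV.
Eᵢ/kT = 0.374302, 4.11896.
Z = Σ gᵢe^(−Eᵢ/kT) = 5·e^(−0.374302) + 2·e^(−4.11896) = 3.43885 + 0.0325228 = 3.47137.
P₁ = g₁ e^(−E₁/kT) / Z = 0.0325228/3.47137 = 0.009369.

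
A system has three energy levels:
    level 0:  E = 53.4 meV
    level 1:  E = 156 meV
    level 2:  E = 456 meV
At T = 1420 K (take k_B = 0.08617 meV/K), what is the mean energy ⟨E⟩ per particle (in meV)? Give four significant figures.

93.79 meV

k_BT = 0.08617 × 1420 K = 122.361 meV.
Eᵢ/kT = 0.436414, 1.27492, 3.72668.
Z = Σ e^(−Eᵢ/kT) = e^(−0.436414) + e^(−1.27492) + e^(−3.72668) = 0.646350 + 0.279453 + 0.0240726 = 0.949876.
⟨E⟩ = Σ Eᵢ e^(−Eᵢ/kT) / Z = (53.4·0.646350 + 156·0.279453 + 456·0.0240726) / 0.949876 = 93.79 meV.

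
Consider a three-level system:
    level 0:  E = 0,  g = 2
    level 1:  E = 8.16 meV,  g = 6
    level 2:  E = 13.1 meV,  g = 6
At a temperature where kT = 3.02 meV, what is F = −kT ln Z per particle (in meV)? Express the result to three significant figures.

-2.74 meV

Eᵢ/kT = 0, 2.7020, 4.3377.
Z = Σ gᵢe^(−Eᵢ/kT) = 2·e^(−0) + 6·e^(−2.7020) + 6·e^(−4.3377) = 2.0000 + 0.40243 + 0.078399 = 2.4808.
F = −kT ln Z = −3.02 × ln(2.4808) = −3.02 × 0.90858 = -2.74 meV.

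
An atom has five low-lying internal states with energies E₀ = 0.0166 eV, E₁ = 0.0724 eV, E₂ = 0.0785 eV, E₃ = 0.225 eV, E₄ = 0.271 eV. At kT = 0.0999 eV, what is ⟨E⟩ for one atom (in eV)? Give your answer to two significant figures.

Eᵢ/kT = 0.1662, 0.7247, 0.7858, 2.252, 2.713.
Z = Σ e^(−Eᵢ/kT) = e^(−0.1662) + e^(−0.7247) + e^(−0.7858) + e^(−2.252) + e^(−2.713) = 0.8469 + 0.4845 + 0.4558 + 0.1052 + 0.06634 = 1.959.
⟨E⟩ = Σ Eᵢ e^(−Eᵢ/kT) / Z = (0.0166·0.8469 + 0.0724·0.4845 + 0.0785·0.4558 + 0.225·0.1052 + 0.271·0.06634) / 1.959 = 0.065 eV.

0.065 eV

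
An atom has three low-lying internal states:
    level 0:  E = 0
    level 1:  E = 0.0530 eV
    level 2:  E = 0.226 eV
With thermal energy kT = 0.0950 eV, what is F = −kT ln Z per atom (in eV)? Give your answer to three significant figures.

Eᵢ/kT = 0, 0.55789, 2.3789.
Z = Σ e^(−Eᵢ/kT) = e^(−0) + e^(−0.55789) + e^(−2.3789) = 1.0000 + 0.57242 + 0.092652 = 1.6651.
F = −kT ln Z = −0.0950 × ln(1.6651) = −0.0950 × 0.50989 = -0.0484 eV.

-0.0484 eV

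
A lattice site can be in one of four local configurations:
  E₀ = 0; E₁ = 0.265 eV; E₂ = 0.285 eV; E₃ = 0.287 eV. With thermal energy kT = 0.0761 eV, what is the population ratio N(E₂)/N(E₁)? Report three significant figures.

0.769

n₂/n₁ = exp[−(E₂−E₁)/kT] = exp(−(0.020 eV)/(0.0761 eV)) = exp(-0.26281) = 0.769.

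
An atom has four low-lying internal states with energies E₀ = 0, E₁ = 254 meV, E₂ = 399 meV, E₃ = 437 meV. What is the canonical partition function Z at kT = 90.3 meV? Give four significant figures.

Eᵢ/kT = 0, 2.81285, 4.41860, 4.83942.
Z = Σ e^(−Eᵢ/kT) = e^(−0) + e^(−2.81285) + e^(−4.41860) + e^(−4.83942) = 1.00000 + 0.0600337 + 0.0120511 + 0.00791164 = 1.08000.

Z = 1.080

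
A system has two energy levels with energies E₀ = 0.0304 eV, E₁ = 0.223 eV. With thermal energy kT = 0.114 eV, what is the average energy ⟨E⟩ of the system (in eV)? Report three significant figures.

0.0604 eV

Eᵢ/kT = 0.26667, 1.9561.
Z = Σ e^(−Eᵢ/kT) = e^(−0.26667) + e^(−1.9561) = 0.76593 + 0.14141 = 0.90734.
⟨E⟩ = Σ Eᵢ e^(−Eᵢ/kT) / Z = (0.0304·0.76593 + 0.223·0.14141) / 0.90734 = 0.0604 eV.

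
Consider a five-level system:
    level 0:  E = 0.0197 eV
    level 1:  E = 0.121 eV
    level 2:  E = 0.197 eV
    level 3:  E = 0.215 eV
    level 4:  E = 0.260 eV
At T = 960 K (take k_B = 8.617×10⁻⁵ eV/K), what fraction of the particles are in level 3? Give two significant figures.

0.060

k_BT = 8.617×10⁻⁵ × 960 K = 0.08272 eV.
Eᵢ/kT = 0.2382, 1.463, 2.382, 2.599, 3.143.
Z = Σ e^(−Eᵢ/kT) = e^(−0.2382) + e^(−1.463) + e^(−2.382) + e^(−2.599) + e^(−3.143) = 0.7880 + 0.2315 + 0.09237 + 0.07435 + 0.04315 = 1.229.
P₃ = e^(−E₃/kT) / Z = 0.07435/1.229 = 0.060.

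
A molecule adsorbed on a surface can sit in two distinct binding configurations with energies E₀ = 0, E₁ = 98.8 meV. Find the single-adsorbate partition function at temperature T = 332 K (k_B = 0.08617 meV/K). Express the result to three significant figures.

Z = 1.03

k_BT = 0.08617 × 332 K = 28.608 meV.
Eᵢ/kT = 0, 3.4536.
Z = Σ e^(−Eᵢ/kT) = e^(−0) + e^(−3.4536) = 1.0000 + 0.031632 = 1.0316.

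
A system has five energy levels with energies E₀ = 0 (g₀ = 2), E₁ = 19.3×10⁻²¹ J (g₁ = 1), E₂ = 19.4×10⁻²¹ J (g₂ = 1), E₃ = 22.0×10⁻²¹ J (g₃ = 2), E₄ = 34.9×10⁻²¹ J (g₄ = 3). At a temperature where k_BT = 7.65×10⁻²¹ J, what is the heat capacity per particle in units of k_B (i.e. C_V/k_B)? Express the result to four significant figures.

Eᵢ/kT = 0, 2.52288, 2.53595, 2.87582, 4.56209.
Z = Σ gᵢe^(−Eᵢ/kT) = 2·e^(−0) + 1·e^(−2.52288) + 1·e^(−2.53595) + 2·e^(−2.87582) + 3·e^(−4.56209) = 2.00000 + 0.0802282 + 0.0791865 + 0.112740 + 0.0313206 = 2.30348.
⟨E⟩ = 2.89041, ⟨E²⟩ = 66.1615.
C_V/k_B = (⟨E²⟩ − ⟨E⟩²)/(kT)² = (66.1615 − 8.35447)/58.5225 = 0.9878.

0.9878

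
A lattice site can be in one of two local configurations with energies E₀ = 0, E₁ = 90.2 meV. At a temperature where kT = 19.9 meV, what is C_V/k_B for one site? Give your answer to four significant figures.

Eᵢ/kT = 0, 4.53266.
Z = Σ e^(−Eᵢ/kT) = e^(−0) + e^(−4.53266) = 1.00000 + 0.0107520 = 1.01075.
⟨E⟩ = 0.959516 meV, ⟨E²⟩ = 86.5483 meV².
C_V/k_B = (⟨E²⟩ − ⟨E⟩²)/(kT)² = (86.5483 − 0.920671)/396.010 = 0.2162.

0.2162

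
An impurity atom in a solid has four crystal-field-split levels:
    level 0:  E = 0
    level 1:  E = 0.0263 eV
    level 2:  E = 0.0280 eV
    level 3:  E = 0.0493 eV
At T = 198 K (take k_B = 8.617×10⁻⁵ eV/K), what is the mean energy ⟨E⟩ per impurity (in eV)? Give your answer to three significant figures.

k_BT = 8.617×10⁻⁵ × 198 K = 0.017062 eV.
Eᵢ/kT = 0, 1.5414, 1.6411, 2.8895.
Z = Σ e^(−Eᵢ/kT) = e^(−0) + e^(−1.5414) + e^(−1.6411) + e^(−2.8895) = 1.0000 + 0.21408 + 0.19377 + 0.055604 = 1.4635.
⟨E⟩ = Σ Eᵢ e^(−Eᵢ/kT) / Z = (0·1.0000 + 0.0263·0.21408 + 0.0280·0.19377 + 0.0493·0.055604) / 1.4635 = 0.00943 eV.

0.00943 eV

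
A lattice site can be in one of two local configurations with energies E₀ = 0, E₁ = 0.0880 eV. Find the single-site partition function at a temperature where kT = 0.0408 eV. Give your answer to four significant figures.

Z = 1.116

Eᵢ/kT = 0, 2.15686.
Z = Σ e^(−Eᵢ/kT) = e^(−0) + e^(−2.15686) = 1.00000 + 0.115688 = 1.11569.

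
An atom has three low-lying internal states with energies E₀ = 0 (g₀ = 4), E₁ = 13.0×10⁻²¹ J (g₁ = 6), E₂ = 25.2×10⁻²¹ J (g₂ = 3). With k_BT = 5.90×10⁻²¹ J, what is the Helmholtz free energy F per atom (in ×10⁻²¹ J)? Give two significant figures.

Eᵢ/kT = 0, 2.203, 4.271.
Z = Σ gᵢe^(−Eᵢ/kT) = 4·e^(−0) + 6·e^(−2.203) + 3·e^(−4.271) = 4.000 + 0.6628 + 0.04190 = 4.705.
F = −kT ln Z = −5.90 × ln(4.705) = −5.90 × 1.549 = -9.1 ×10⁻²¹ J.

-9.1 ×10⁻²¹ J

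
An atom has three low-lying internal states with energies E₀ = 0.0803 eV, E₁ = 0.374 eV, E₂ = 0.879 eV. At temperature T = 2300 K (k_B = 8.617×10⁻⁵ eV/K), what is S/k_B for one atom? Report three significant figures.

k_BT = 8.617×10⁻⁵ × 2300 K = 0.19819 eV.
Eᵢ/kT = 0.40517, 1.8871, 4.4351.
Z = Σ e^(−Eᵢ/kT) = e^(−0.40517) + e^(−1.8871) + e^(−4.4351) = 0.66686 + 0.15151 + 0.011854 = 0.83022.
⟨E⟩ = Σ EᵢPᵢ = 0.14530 eV.
S/k_B = ln Z + ⟨E⟩/kT = ln(0.83022) + 0.14530/0.19819 = -0.18606 + 0.73313 = 0.547.

0.547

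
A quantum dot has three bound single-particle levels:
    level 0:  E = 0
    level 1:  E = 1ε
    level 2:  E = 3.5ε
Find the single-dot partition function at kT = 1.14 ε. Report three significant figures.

Eᵢ/kT = 0, 0.87719, 3.0702.
Z = Σ e^(−Eᵢ/kT) = e^(−0) + e^(−0.87719) + e^(−3.0702) = 1.0000 + 0.41595 + 0.046412 = 1.4624.

Z = 1.46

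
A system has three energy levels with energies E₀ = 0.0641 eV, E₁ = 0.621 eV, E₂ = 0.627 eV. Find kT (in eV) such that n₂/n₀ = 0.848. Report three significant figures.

n₂/n₀ = exp[−(E₂−E₀)/kT] = 0.848.
⇒ (E₂−E₀)/kT = ln(1/0.848) = ln(1.1792) = 0.16484.
kT = 0.5629 eV / 0.16484 = 3.41 eV.

3.41 eV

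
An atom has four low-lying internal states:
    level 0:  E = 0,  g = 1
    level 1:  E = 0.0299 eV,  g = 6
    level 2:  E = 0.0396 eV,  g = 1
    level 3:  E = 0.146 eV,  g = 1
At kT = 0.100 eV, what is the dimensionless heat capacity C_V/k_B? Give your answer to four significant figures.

0.06429

Eᵢ/kT = 0, 0.299000, 0.396000, 1.46000.
Z = Σ gᵢe^(−Eᵢ/kT) = 1·e^(−0) + 6·e^(−0.299000) + 1·e^(−0.396000) + 1·e^(−1.46000) = 1.00000 + 4.44936 + 0.673007 + 0.232236 = 6.35460.
⟨E⟩ = 0.0304651 eV, ⟨E²⟩ = 0.00157107 eV².
C_V/k_B = (⟨E²⟩ − ⟨E⟩²)/(kT)² = (0.00157107 − 0.000928122)/0.0100000 = 0.06429.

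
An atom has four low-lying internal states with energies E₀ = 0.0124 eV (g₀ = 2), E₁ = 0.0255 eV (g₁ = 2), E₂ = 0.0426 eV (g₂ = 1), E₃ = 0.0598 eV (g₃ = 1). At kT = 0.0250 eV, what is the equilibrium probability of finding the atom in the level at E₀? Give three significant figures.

0.550

Eᵢ/kT = 0.49600, 1.0200, 1.7040, 2.3920.
Z = Σ gᵢe^(−Eᵢ/kT) = 2·e^(−0.49600) + 2·e^(−1.0200) + 1·e^(−1.7040) + 1·e^(−2.3920) = 1.2179 + 0.72119 + 0.18195 + 0.091447 = 2.2125.
P₀ = g₀ e^(−E₀/kT) / Z = 1.2179/2.2125 = 0.550.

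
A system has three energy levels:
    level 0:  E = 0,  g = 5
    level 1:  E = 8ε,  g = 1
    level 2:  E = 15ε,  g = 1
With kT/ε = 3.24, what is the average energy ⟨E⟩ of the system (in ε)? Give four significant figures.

Eᵢ/kT = 0, 2.46914, 4.62963.
Z = Σ gᵢe^(−Eᵢ/kT) = 5·e^(−0) + 1·e^(−2.46914) + 1·e^(−4.62963) = 5.00000 + 0.0846576 + 0.00975837 = 5.09442.
⟨E⟩ = Σ Eᵢ gᵢe^(−Eᵢ/kT) / Z = (0·5.00000 + 8·0.0846576 + 15·0.00975837) / 5.09442 = 0.1617 ε.

0.1617 ε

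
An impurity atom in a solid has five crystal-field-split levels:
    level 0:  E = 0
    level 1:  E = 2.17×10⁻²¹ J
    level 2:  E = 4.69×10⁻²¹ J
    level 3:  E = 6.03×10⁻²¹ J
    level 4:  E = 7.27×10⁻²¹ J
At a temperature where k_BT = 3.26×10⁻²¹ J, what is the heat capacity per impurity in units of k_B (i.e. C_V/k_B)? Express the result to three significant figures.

0.526

Eᵢ/kT = 0, 0.66564, 1.4387, 1.8497, 2.2301.
Z = Σ e^(−Eᵢ/kT) = e^(−0) + e^(−0.66564) + e^(−1.4387) + e^(−1.8497) + e^(−2.2301) = 1.0000 + 0.51394 + 0.23724 + 0.15728 + 0.10752 = 2.0160.
⟨E⟩ = 1.9633, ⟨E²⟩ = 9.4445.
C_V/k_B = (⟨E²⟩ − ⟨E⟩²)/(kT)² = (9.4445 − 3.8545)/10.628 = 0.526.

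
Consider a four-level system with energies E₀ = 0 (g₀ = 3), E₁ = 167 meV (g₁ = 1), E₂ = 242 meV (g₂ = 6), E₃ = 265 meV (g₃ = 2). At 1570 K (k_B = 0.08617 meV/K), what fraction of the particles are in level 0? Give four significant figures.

k_BT = 0.08617 × 1570 K = 135.287 meV.
Eᵢ/kT = 0, 1.23441, 1.78879, 1.95880.
Z = Σ gᵢe^(−Eᵢ/kT) = 3·e^(−0) + 1·e^(−1.23441) + 6·e^(−1.78879) + 2·e^(−1.95880) = 3.00000 + 0.291006 + 1.00297 + 0.282055 = 4.57603.
P₀ = g₀ e^(−E₀/kT) / Z = 3.00000/4.57603 = 0.6556.

0.6556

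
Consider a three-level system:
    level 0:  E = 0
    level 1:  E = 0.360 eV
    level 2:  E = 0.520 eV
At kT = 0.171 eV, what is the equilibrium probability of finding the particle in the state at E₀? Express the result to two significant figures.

Eᵢ/kT = 0, 2.105, 3.041.
Z = Σ e^(−Eᵢ/kT) = e^(−0) + e^(−2.105) + e^(−3.041) = 1.000 + 0.1218 + 0.04779 = 1.170.
P₀ = e^(−E₀/kT) / Z = 1.000/1.170 = 0.85.

0.85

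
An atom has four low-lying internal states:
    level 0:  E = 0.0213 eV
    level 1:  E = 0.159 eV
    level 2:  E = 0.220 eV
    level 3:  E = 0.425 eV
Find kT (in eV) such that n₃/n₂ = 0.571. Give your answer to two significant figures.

0.37 eV

n₃/n₂ = exp[−(E₃−E₂)/kT] = 0.571.
⇒ (E₃−E₂)/kT = ln(1/0.571) = ln(1.751) = 0.5602.
kT = 0.205 eV / 0.5602 = 0.37 eV.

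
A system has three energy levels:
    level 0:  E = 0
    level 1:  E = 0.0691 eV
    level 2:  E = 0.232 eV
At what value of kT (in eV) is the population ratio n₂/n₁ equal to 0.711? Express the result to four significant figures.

n₂/n₁ = exp[−(E₂−E₁)/kT] = 0.711.
⇒ (E₂−E₁)/kT = ln(1/0.711) = ln(1.40647) = 0.341083.
kT = 0.1629 eV / 0.341083 = 0.4776 eV.

0.4776 eV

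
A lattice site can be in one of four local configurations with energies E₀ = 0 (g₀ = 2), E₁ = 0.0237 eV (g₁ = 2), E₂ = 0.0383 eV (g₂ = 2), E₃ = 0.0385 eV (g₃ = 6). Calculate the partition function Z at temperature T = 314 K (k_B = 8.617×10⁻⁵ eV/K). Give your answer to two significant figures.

Z = 4.8

k_BT = 8.617×10⁻⁵ × 314 K = 0.02706 eV.
Eᵢ/kT = 0, 0.8758, 1.415, 1.423.
Z = Σ gᵢe^(−Eᵢ/kT) = 2·e^(−0) + 2·e^(−0.8758) + 2·e^(−1.415) + 6·e^(−1.423) = 2.000 + 0.8331 + 0.4859 + 1.446 = 4.765.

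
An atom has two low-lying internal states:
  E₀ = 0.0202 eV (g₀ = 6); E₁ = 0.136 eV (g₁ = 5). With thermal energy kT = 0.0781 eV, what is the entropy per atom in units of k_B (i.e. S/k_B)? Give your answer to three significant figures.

Eᵢ/kT = 0.25864, 1.7414.
Z = Σ gᵢe^(−Eᵢ/kT) = 6·e^(−0.25864) + 5·e^(−1.7414) = 4.6326 + 0.87637 = 5.5090.
⟨E⟩ = Σ EᵢPᵢ = 0.038621 eV.
S/k_B = ln Z + ⟨E⟩/kT = ln(5.5090) + 0.038621/0.0781 = 1.7064 + 0.49451 = 2.20.

2.20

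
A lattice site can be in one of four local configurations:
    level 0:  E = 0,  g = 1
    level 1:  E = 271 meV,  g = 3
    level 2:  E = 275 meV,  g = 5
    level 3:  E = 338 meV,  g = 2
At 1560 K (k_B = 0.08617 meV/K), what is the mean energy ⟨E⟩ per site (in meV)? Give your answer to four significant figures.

k_BT = 0.08617 × 1560 K = 134.425 meV.
Eᵢ/kT = 0, 2.01599, 2.04575, 2.51441.
Z = Σ gᵢe^(−Eᵢ/kT) = 1·e^(−0) + 3·e^(−2.01599) + 5·e^(−2.04575) + 2·e^(−2.51441) = 1.00000 + 0.399565 + 0.646416 + 0.161821 = 2.20780.
⟨E⟩ = Σ Eᵢ gᵢe^(−Eᵢ/kT) / Z = (0·1.00000 + 271·0.399565 + 275·0.646416 + 338·0.161821) / 2.20780 = 154.3 meV.

154.3 meV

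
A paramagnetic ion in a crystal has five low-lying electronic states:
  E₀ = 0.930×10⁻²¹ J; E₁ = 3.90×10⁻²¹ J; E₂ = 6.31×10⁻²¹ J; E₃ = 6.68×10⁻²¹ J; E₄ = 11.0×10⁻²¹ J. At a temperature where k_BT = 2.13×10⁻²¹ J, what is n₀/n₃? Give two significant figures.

15

n₀/n₃ = exp[−(E₀−E₃)/kT] = exp(−(-5.750 ×10⁻²¹ J)/(2.13 ×10⁻²¹ J)) = exp(2.700) = 15.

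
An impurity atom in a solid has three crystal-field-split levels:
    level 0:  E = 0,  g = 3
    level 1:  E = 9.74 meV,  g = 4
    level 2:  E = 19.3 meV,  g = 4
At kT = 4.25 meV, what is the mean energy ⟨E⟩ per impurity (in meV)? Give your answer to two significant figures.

1.4 meV

Eᵢ/kT = 0, 2.292, 4.541.
Z = Σ gᵢe^(−Eᵢ/kT) = 3·e^(−0) + 4·e^(−2.292) + 4·e^(−4.541) = 3.000 + 0.4043 + 0.04265 = 3.447.
⟨E⟩ = Σ Eᵢ gᵢe^(−Eᵢ/kT) / Z = (0·3.000 + 9.74·0.4043 + 19.3·0.04265) / 3.447 = 1.4 meV.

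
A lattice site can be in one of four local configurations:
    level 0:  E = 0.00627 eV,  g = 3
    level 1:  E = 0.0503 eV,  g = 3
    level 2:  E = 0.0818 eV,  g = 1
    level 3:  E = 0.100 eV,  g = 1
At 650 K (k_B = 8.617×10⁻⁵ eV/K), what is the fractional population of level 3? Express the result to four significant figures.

0.03897

k_BT = 8.617×10⁻⁵ × 650 K = 0.0560105 eV.
Eᵢ/kT = 0.111943, 0.898046, 1.46044, 1.78538.
Z = Σ gᵢe^(−Eᵢ/kT) = 3·e^(−0.111943) + 3·e^(−0.898046) + 1·e^(−1.46044) + 1·e^(−1.78538) = 2.68229 + 1.22209 + 0.232134 + 0.167733 = 4.30425.
P₃ = g₃ e^(−E₃/kT) / Z = 0.167733/4.30425 = 0.03897.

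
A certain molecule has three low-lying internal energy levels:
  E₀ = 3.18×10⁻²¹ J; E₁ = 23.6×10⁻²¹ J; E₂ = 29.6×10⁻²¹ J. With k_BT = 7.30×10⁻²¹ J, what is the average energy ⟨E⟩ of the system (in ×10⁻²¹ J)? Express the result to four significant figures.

4.976 ×10⁻²¹ J

Eᵢ/kT = 0.435616, 3.23288, 4.05479.
Z = Σ e^(−Eᵢ/kT) = e^(−0.435616) + e^(−3.23288) + e^(−4.05479) = 0.646866 + 0.0394437 + 0.0173391 = 0.703649.
⟨E⟩ = Σ Eᵢ e^(−Eᵢ/kT) / Z = (3.18·0.646866 + 23.6·0.0394437 + 29.6·0.0173391) / 0.703649 = 4.976 ×10⁻²¹ J.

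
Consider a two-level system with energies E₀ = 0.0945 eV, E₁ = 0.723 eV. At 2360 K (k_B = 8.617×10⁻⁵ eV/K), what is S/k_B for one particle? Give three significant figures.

k_BT = 8.617×10⁻⁵ × 2360 K = 0.20336 eV.
Eᵢ/kT = 0.46469, 3.5553.
Z = Σ e^(−Eᵢ/kT) = e^(−0.46469) + e^(−3.5553) = 0.62833 + 0.028573 = 0.65690.
⟨E⟩ = Σ EᵢPᵢ = 0.12184 eV.
S/k_B = ln Z + ⟨E⟩/kT = ln(0.65690) + 0.12184/0.20336 = -0.42022 + 0.59913 = 0.179.

0.179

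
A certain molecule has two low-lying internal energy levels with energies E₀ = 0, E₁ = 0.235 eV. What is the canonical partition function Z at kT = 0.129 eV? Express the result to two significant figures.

Z = 1.2

Eᵢ/kT = 0, 1.822.
Z = Σ e^(−Eᵢ/kT) = e^(−0) + e^(−1.822) = 1.000 + 0.1617 = 1.162.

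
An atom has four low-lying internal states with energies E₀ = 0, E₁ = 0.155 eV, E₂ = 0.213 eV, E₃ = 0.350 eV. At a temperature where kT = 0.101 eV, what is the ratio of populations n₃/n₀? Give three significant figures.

n₃/n₀ = exp[−(E₃−E₀)/kT] = exp(−(0.350 eV)/(0.101 eV)) = exp(-3.4653) = 0.0313.

0.0313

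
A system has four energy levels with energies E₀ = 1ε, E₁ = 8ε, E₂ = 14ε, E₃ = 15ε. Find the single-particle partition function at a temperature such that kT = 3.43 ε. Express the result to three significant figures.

Eᵢ/kT = 0.29155, 2.3324, 4.0816, 4.3732.
Z = Σ e^(−Eᵢ/kT) = e^(−0.29155) + e^(−2.3324) + e^(−4.0816) + e^(−4.3732) = 0.74710 + 0.097063 + 0.016880 + 0.012611 = 0.87365.

Z = 0.874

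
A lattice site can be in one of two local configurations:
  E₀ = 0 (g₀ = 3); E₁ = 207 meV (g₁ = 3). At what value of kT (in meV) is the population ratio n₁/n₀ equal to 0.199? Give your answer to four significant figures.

128.2 meV

n₁/n₀ = (g₁/g₀) exp[−(E₁−E₀)/kT] = 0.199.
⇒ (E₁−E₀)/kT = ln((3/3)/0.199) = ln(5.02513) = 1.61445.
kT = 207 meV / 1.61445 = 128.2 meV.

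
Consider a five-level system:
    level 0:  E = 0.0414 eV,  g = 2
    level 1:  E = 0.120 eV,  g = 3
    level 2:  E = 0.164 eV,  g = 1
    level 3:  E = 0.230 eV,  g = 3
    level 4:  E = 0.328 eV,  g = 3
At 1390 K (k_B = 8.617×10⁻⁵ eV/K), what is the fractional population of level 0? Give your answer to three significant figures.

k_BT = 8.617×10⁻⁵ × 1390 K = 0.11978 eV.
Eᵢ/kT = 0.34563, 1.0018, 1.3692, 1.9202, 2.7384.
Z = Σ gᵢe^(−Eᵢ/kT) = 2·e^(−0.34563) + 3·e^(−1.0018) + 1·e^(−1.3692) + 3·e^(−1.9202) + 3·e^(−2.7384) = 1.4155 + 1.1017 + 0.25431 + 0.43973 + 0.19402 = 3.4053.
P₀ = g₀ e^(−E₀/kT) / Z = 1.4155/3.4053 = 0.416.

0.416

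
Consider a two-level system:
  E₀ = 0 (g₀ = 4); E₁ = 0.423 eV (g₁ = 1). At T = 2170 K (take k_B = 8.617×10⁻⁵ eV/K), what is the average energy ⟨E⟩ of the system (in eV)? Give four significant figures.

k_BT = 8.617×10⁻⁵ × 2170 K = 0.186989 eV.
Eᵢ/kT = 0, 2.26217.
Z = Σ gᵢe^(−Eᵢ/kT) = 4·e^(−0) + 1·e^(−2.26217) = 4.00000 + 0.104124 = 4.10412.
⟨E⟩ = Σ Eᵢ gᵢe^(−Eᵢ/kT) / Z = (0·4.00000 + 0.423·0.104124) / 4.10412 = 0.01073 eV.

0.01073 eV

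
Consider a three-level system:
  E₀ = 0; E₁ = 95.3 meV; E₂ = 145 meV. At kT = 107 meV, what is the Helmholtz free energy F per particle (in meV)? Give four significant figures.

Eᵢ/kT = 0, 0.890654, 1.35514.
Z = Σ e^(−Eᵢ/kT) = e^(−0) + e^(−0.890654) + e^(−1.35514) = 1.00000 + 0.410387 + 0.257911 = 1.66830.
F = −kT ln Z = −107 × ln(1.66830) = −107 × 0.511805 = -54.76 meV.

-54.76 meV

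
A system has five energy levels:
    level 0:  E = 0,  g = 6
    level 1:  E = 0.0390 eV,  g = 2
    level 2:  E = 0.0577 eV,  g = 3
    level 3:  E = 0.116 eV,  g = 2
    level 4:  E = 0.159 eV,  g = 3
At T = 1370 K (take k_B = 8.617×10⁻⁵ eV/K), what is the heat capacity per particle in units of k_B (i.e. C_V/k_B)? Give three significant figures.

k_BT = 8.617×10⁻⁵ × 1370 K = 0.11805 eV.
Eᵢ/kT = 0, 0.33037, 0.48878, 0.98263, 1.3469.
Z = Σ gᵢe^(−Eᵢ/kT) = 6·e^(−0) + 2·e^(−0.33037) + 3·e^(−0.48878) + 2·e^(−0.98263) + 3·e^(−1.3469) = 6.0000 + 1.4373 + 1.8401 + 0.74865 + 0.78014 = 10.806.
⟨E⟩ = 0.034528 eV, ⟨E²⟩ = 0.0035266 eV².
C_V/k_B = (⟨E²⟩ − ⟨E⟩²)/(kT)² = (0.0035266 − 0.0011922)/0.013936 = 0.168.

0.168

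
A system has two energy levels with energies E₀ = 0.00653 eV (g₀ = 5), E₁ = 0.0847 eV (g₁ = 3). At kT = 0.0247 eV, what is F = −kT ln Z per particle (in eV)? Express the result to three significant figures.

-0.0338 eV

Eᵢ/kT = 0.26437, 3.4291.
Z = Σ gᵢe^(−Eᵢ/kT) = 5·e^(−0.26437) + 3·e^(−3.4291) = 3.8384 + 0.097248 = 3.9356.
F = −kT ln Z = −0.0247 × ln(3.9356) = −0.0247 × 1.3701 = -0.0338 eV.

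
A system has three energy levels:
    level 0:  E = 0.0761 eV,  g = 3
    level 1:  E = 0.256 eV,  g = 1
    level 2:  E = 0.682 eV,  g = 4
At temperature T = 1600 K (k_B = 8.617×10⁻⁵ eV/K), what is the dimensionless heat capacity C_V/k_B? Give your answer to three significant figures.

k_BT = 8.617×10⁻⁵ × 1600 K = 0.13787 eV.
Eᵢ/kT = 0.55197, 1.8568, 4.9467.
Z = Σ gᵢe^(−Eᵢ/kT) = 3·e^(−0.55197) + 1·e^(−1.8568) + 4·e^(−4.9467) = 1.7274 + 0.15617 + 0.028427 = 1.9120.
⟨E⟩ = 0.099802 eV, ⟨E²⟩ = 0.017500 eV².
C_V/k_B = (⟨E²⟩ − ⟨E⟩²)/(kT)² = (0.017500 − 0.0099604)/0.019008 = 0.397.

0.397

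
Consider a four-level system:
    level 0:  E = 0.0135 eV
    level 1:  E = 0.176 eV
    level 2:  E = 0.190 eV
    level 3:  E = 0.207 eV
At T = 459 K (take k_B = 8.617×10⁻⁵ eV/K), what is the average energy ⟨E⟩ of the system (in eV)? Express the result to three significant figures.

k_BT = 8.617×10⁻⁵ × 459 K = 0.039552 eV.
Eᵢ/kT = 0.34132, 4.4498, 4.8038, 5.2336.
Z = Σ e^(−Eᵢ/kT) = e^(−0.34132) + e^(−4.4498) + e^(−4.8038) + e^(−5.2336) = 0.71083 + 0.011681 + 0.0081985 + 0.0053343 = 0.73604.
⟨E⟩ = Σ Eᵢ e^(−Eᵢ/kT) / Z = (0.0135·0.71083 + 0.176·0.011681 + 0.190·0.0081985 + 0.207·0.0053343) / 0.73604 = 0.0194 eV.

0.0194 eV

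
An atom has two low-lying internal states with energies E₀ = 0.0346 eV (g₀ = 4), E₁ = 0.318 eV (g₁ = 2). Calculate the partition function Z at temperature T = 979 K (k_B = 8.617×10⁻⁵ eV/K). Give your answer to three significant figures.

k_BT = 8.617×10⁻⁵ × 979 K = 0.084360 eV.
Eᵢ/kT = 0.41015, 3.7696.
Z = Σ gᵢe^(−Eᵢ/kT) = 4·e^(−0.41015) + 2·e^(−3.7696) = 2.6542 + 0.046123 = 2.7003.

Z = 2.70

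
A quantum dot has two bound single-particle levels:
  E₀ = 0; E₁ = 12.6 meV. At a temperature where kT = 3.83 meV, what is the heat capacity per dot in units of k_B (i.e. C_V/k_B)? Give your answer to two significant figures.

Eᵢ/kT = 0, 3.290.
Z = Σ e^(−Eᵢ/kT) = e^(−0) + e^(−3.290) = 1.000 + 0.03725 = 1.037.
⟨E⟩ = 0.4526 meV, ⟨E²⟩ = 5.703 meV².
C_V/k_B = (⟨E²⟩ − ⟨E⟩²)/(kT)² = (5.703 − 0.2048)/14.67 = 0.37.

0.37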